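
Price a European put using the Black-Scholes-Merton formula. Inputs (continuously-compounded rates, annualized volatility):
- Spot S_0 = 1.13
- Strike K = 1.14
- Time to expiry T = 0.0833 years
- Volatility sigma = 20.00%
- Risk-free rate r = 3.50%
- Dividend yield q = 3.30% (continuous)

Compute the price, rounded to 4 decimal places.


Answer: Price = 0.0312

Derivation:
d1 = (ln(S/K) + (r - q + 0.5*sigma^2) * T) / (sigma * sqrt(T)) = -0.12088720
d2 = d1 - sigma * sqrt(T) = -0.17861068
exp(-rT) = 0.99708875; exp(-qT) = 0.99725487
P = K * exp(-rT) * N(-d2) - S_0 * exp(-qT) * N(-d1)
N(-d1) = 0.54810981; N(-d2) = 0.57087830
P = 1.1400 * 0.99708875 * 0.57087830 - 1.1300 * 0.99725487 * 0.54810981 = 0.0312


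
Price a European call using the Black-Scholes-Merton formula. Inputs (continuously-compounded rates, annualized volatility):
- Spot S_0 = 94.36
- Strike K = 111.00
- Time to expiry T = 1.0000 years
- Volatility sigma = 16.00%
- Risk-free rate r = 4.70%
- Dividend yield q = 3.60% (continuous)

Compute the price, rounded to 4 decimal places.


Answer: Price = 1.4453

Derivation:
d1 = (ln(S/K) + (r - q + 0.5*sigma^2) * T) / (sigma * sqrt(T)) = -0.86633092
d2 = d1 - sigma * sqrt(T) = -1.02633092
exp(-rT) = 0.95408740; exp(-qT) = 0.96464029
C = S_0 * exp(-qT) * N(d1) - K * exp(-rT) * N(d2)
N(d1) = 0.19315436; N(d2) = 0.15236781
C = 94.3600 * 0.96464029 * 0.19315436 - 111.0000 * 0.95408740 * 0.15236781 = 1.4453


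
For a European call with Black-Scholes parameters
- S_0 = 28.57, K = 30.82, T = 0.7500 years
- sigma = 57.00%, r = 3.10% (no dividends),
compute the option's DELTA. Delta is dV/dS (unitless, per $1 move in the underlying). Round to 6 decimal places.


Answer: Delta = 0.555808

Derivation:
d1 = 0.1403485557; d2 = -0.3532859244
phi(d1) = 0.3950324397; exp(-qT) = 1.0000000000; exp(-rT) = 0.9770181987
N(d1) = 0.5558076990
Delta = exp(-qT) * N(d1) = 1.0000000000 * 0.5558076990 = 0.555808


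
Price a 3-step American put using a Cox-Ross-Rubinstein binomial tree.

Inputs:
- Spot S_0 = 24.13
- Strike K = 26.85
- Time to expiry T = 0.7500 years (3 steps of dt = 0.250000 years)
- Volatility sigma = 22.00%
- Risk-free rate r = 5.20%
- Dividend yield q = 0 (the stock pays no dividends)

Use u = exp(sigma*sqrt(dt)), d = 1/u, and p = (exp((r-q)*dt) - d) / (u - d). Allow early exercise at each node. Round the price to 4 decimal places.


Answer: Price = V(0,0) = 3.0781

Derivation:
dt = T/N = 0.250000
u = exp(sigma*sqrt(dt)) = 1.116278; d = 1/u = 0.895834
p = (exp((r-q)*dt) - d) / (u - d) = 0.531885
Discount per step: exp(-r*dt) = 0.987084
Stock lattice S(k, i) with i counting down-moves:
  k=0: S(0,0) = 24.1300
  k=1: S(1,0) = 26.9358; S(1,1) = 21.6165
  k=2: S(2,0) = 30.0678; S(2,1) = 24.1300; S(2,2) = 19.3648
  k=3: S(3,0) = 33.5641; S(3,1) = 26.9358; S(3,2) = 21.6165; S(3,3) = 17.3476
Terminal payoffs V(N, i) = max(K - S_T, 0):
  V(3,0) = 0.000000; V(3,1) = 0.000000; V(3,2) = 5.233522; V(3,3) = 9.502370
Backward induction: V(k, i) = exp(-r*dt) * [p * V(k+1, i) + (1-p) * V(k+1, i+1)]; then take max(V_cont, immediate exercise) for American.
  V(2,0) = exp(-r*dt) * [p*0.000000 + (1-p)*0.000000] = 0.000000; exercise = 0.000000; V(2,0) = max -> 0.000000
  V(2,1) = exp(-r*dt) * [p*0.000000 + (1-p)*5.233522] = 2.418250; exercise = 2.720000; V(2,1) = max -> 2.720000
  V(2,2) = exp(-r*dt) * [p*5.233522 + (1-p)*9.502370] = 7.138430; exercise = 7.485221; V(2,2) = max -> 7.485221
  V(1,0) = exp(-r*dt) * [p*0.000000 + (1-p)*2.720000] = 1.256828; exercise = 0.000000; V(1,0) = max -> 1.256828
  V(1,1) = exp(-r*dt) * [p*2.720000 + (1-p)*7.485221] = 4.886731; exercise = 5.233522; V(1,1) = max -> 5.233522
  V(0,0) = exp(-r*dt) * [p*1.256828 + (1-p)*5.233522] = 3.078104; exercise = 2.720000; V(0,0) = max -> 3.078104


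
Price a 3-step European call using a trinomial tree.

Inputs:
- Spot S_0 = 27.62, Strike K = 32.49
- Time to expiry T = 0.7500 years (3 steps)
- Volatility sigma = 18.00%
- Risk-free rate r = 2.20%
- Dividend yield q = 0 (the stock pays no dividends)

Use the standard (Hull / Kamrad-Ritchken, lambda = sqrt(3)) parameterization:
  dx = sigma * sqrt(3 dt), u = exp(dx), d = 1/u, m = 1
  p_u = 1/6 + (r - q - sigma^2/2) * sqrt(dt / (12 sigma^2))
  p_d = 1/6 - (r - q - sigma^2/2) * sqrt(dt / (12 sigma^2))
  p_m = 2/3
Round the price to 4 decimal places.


dt = T/N = 0.250000; dx = sigma*sqrt(3*dt) = 0.155885
u = exp(dx) = 1.168691; d = 1/u = 0.855658
p_u = 0.171318, p_m = 0.666667, p_d = 0.162016
Discount per step: exp(-r*dt) = 0.994515
Stock lattice S(k, j) with j the centered position index:
  k=0: S(0,+0) = 27.6200
  k=1: S(1,-1) = 23.6333; S(1,+0) = 27.6200; S(1,+1) = 32.2793
  k=2: S(2,-2) = 20.2220; S(2,-1) = 23.6333; S(2,+0) = 27.6200; S(2,+1) = 32.2793; S(2,+2) = 37.7245
  k=3: S(3,-3) = 17.3031; S(3,-2) = 20.2220; S(3,-1) = 23.6333; S(3,+0) = 27.6200; S(3,+1) = 32.2793; S(3,+2) = 37.7245; S(3,+3) = 44.0883
Terminal payoffs V(N, j) = max(S_T - K, 0):
  V(3,-3) = 0.000000; V(3,-2) = 0.000000; V(3,-1) = 0.000000; V(3,+0) = 0.000000; V(3,+1) = 0.000000; V(3,+2) = 5.234483; V(3,+3) = 11.598275
Backward induction: V(k, j) = exp(-r*dt) * [p_u * V(k+1, j+1) + p_m * V(k+1, j) + p_d * V(k+1, j-1)]
  V(2,-2) = exp(-r*dt) * [p_u*0.000000 + p_m*0.000000 + p_d*0.000000] = 0.000000
  V(2,-1) = exp(-r*dt) * [p_u*0.000000 + p_m*0.000000 + p_d*0.000000] = 0.000000
  V(2,+0) = exp(-r*dt) * [p_u*0.000000 + p_m*0.000000 + p_d*0.000000] = 0.000000
  V(2,+1) = exp(-r*dt) * [p_u*5.234483 + p_m*0.000000 + p_d*0.000000] = 0.891840
  V(2,+2) = exp(-r*dt) * [p_u*11.598275 + p_m*5.234483 + p_d*0.000000] = 5.446604
  V(1,-1) = exp(-r*dt) * [p_u*0.000000 + p_m*0.000000 + p_d*0.000000] = 0.000000
  V(1,+0) = exp(-r*dt) * [p_u*0.891840 + p_m*0.000000 + p_d*0.000000] = 0.151950
  V(1,+1) = exp(-r*dt) * [p_u*5.446604 + p_m*0.891840 + p_d*0.000000] = 1.519280
  V(0,+0) = exp(-r*dt) * [p_u*1.519280 + p_m*0.151950 + p_d*0.000000] = 0.359596

Answer: Price = V(0,0) = 0.3596


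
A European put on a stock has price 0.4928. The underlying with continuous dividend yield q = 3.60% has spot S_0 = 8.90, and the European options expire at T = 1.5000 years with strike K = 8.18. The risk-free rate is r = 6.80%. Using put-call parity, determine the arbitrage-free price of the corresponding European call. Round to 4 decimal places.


Put-call parity: C - P = S_0 * exp(-qT) - K * exp(-rT).
S_0 * exp(-qT) = 8.9000 * 0.94743211 = 8.43214575
K * exp(-rT) = 8.1800 * 0.90302955 = 7.38678173
C = P + S*exp(-qT) - K*exp(-rT)
C = 0.4928 + 8.43214575 - 7.38678173 = 1.5382

Answer: Call price = 1.5382


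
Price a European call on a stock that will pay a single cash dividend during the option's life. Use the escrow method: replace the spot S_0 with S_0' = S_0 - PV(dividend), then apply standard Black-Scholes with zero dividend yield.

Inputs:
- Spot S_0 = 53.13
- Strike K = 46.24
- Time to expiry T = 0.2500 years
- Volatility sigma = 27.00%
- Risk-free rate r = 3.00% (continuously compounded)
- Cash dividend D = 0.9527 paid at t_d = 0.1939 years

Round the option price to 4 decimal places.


PV(D) = D * exp(-r * t_d) = 0.9527 * 0.99419989 = 0.94717423
S_0' = S_0 - PV(D) = 53.1300 - 0.94717423 = 52.18282577
d1 = (ln(S_0'/K) + (r + sigma^2/2)*T) / (sigma*sqrt(T)) = 1.01867191
d2 = d1 - sigma*sqrt(T) = 0.88367191
exp(-rT) = 0.99252805
N(d1) = 0.84582062; N(d2) = 0.81156333
C = S_0' * N(d1) - K * exp(-rT) * N(d2) = 52.18282577 * 0.84582062 - 46.2400 * 0.99252805 * 0.81156333 = 6.8910

Answer: Price = 6.8910


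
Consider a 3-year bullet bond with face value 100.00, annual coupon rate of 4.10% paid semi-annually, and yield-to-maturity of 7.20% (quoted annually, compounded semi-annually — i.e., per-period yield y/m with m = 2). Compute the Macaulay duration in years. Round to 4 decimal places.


Answer: Macaulay duration = 2.8456 years

Derivation:
Coupon per period c = face * coupon_rate / m = 2.050000
Periods per year m = 2; per-period yield y/m = 0.036000
Number of cashflows N = 6
Cashflows (t years, CF_t, discount factor 1/(1+y/m)^(m*t), PV):
  t = 0.5000: CF_t = 2.050000, DF = 0.965251, PV = 1.978764
  t = 1.0000: CF_t = 2.050000, DF = 0.931709, PV = 1.910004
  t = 1.5000: CF_t = 2.050000, DF = 0.899333, PV = 1.843634
  t = 2.0000: CF_t = 2.050000, DF = 0.868082, PV = 1.779569
  t = 2.5000: CF_t = 2.050000, DF = 0.837917, PV = 1.717731
  t = 3.0000: CF_t = 102.050000, DF = 0.808801, PV = 82.538102
Price P = sum_t PV_t = 91.767804
Macaulay numerator sum_t t * PV_t:
  t * PV_t at t = 0.5000: 0.989382
  t * PV_t at t = 1.0000: 1.910004
  t * PV_t at t = 1.5000: 2.765450
  t * PV_t at t = 2.0000: 3.559138
  t * PV_t at t = 2.5000: 4.294327
  t * PV_t at t = 3.0000: 247.614305
Macaulay duration D = (sum_t t * PV_t) / P = 261.132607 / 91.767804 = 2.845580


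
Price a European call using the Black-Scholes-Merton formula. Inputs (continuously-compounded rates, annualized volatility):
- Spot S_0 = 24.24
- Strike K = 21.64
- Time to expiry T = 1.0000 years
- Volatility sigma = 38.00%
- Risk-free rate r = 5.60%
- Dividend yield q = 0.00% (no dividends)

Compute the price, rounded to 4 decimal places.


d1 = (ln(S/K) + (r - q + 0.5*sigma^2) * T) / (sigma * sqrt(T)) = 0.63594923
d2 = d1 - sigma * sqrt(T) = 0.25594923
exp(-rT) = 0.94553914; exp(-qT) = 1.00000000
C = S_0 * exp(-qT) * N(d1) - K * exp(-rT) * N(d2)
N(d1) = 0.73759524; N(d2) = 0.60100498
C = 24.2400 * 1.00000000 * 0.73759524 - 21.6400 * 0.94553914 * 0.60100498 = 5.5819

Answer: Price = 5.5819


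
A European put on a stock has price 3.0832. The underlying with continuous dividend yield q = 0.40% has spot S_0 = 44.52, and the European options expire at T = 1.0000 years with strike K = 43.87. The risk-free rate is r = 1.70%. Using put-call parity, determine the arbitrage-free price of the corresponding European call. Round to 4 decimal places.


Put-call parity: C - P = S_0 * exp(-qT) - K * exp(-rT).
S_0 * exp(-qT) = 44.5200 * 0.99600799 = 44.34227569
K * exp(-rT) = 43.8700 * 0.98314368 = 43.13051344
C = P + S*exp(-qT) - K*exp(-rT)
C = 3.0832 + 44.34227569 - 43.13051344 = 4.2950

Answer: Call price = 4.2950


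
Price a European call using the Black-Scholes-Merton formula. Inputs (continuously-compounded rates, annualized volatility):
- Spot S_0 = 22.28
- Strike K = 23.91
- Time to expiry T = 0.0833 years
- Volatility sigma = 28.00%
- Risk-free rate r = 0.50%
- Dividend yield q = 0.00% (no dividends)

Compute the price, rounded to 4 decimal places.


Answer: Price = 0.1982

Derivation:
d1 = (ln(S/K) + (r - q + 0.5*sigma^2) * T) / (sigma * sqrt(T)) = -0.82815406
d2 = d1 - sigma * sqrt(T) = -0.90896693
exp(-rT) = 0.99958359; exp(-qT) = 1.00000000
C = S_0 * exp(-qT) * N(d1) - K * exp(-rT) * N(d2)
N(d1) = 0.20379163; N(d2) = 0.18168379
C = 22.2800 * 1.00000000 * 0.20379163 - 23.9100 * 0.99958359 * 0.18168379 = 0.1982


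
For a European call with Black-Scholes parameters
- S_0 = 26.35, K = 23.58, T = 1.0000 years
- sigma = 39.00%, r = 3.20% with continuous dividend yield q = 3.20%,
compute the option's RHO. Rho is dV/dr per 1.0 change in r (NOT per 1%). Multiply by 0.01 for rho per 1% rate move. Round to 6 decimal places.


d1 = 0.4797932817; d2 = 0.0897932817
phi(d1) = 0.3555678003; exp(-qT) = 0.9685065821; exp(-rT) = 0.9685065821
N(d2) = 0.5357742565
Rho = K*T*exp(-rT)*N(d2) = 23.5800 * 1.0000 * 0.9685065821 * 0.5357742565 = 12.235683

Answer: Rho = 12.235683


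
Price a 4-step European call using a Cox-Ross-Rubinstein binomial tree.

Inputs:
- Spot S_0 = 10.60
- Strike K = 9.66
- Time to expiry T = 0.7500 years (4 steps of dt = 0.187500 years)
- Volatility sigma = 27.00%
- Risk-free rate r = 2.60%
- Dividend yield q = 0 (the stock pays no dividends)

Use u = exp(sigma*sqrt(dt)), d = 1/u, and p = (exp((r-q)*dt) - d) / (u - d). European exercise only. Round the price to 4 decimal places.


Answer: Price = V(0,0) = 1.6461

Derivation:
dt = T/N = 0.187500
u = exp(sigma*sqrt(dt)) = 1.124022; d = 1/u = 0.889662
p = (exp((r-q)*dt) - d) / (u - d) = 0.491657
Discount per step: exp(-r*dt) = 0.995137
Stock lattice S(k, i) with i counting down-moves:
  k=0: S(0,0) = 10.6000
  k=1: S(1,0) = 11.9146; S(1,1) = 9.4304
  k=2: S(2,0) = 13.3923; S(2,1) = 10.6000; S(2,2) = 8.3899
  k=3: S(3,0) = 15.0533; S(3,1) = 11.9146; S(3,2) = 9.4304; S(3,3) = 7.4642
  k=4: S(4,0) = 16.9202; S(4,1) = 13.3923; S(4,2) = 10.6000; S(4,3) = 8.3899; S(4,4) = 6.6406
Terminal payoffs V(N, i) = max(S_T - K, 0):
  V(4,0) = 7.260192; V(4,1) = 3.732313; V(4,2) = 0.940000; V(4,3) = 0.000000; V(4,4) = 0.000000
Backward induction: V(k, i) = exp(-r*dt) * [p * V(k+1, i) + (1-p) * V(k+1, i+1)].
  V(3,0) = exp(-r*dt) * [p*7.260192 + (1-p)*3.732313] = 5.440234
  V(3,1) = exp(-r*dt) * [p*3.732313 + (1-p)*0.940000] = 2.301612
  V(3,2) = exp(-r*dt) * [p*0.940000 + (1-p)*0.000000] = 0.459910
  V(3,3) = exp(-r*dt) * [p*0.000000 + (1-p)*0.000000] = 0.000000
  V(2,0) = exp(-r*dt) * [p*5.440234 + (1-p)*2.301612] = 3.826040
  V(2,1) = exp(-r*dt) * [p*2.301612 + (1-p)*0.459910] = 1.358756
  V(2,2) = exp(-r*dt) * [p*0.459910 + (1-p)*0.000000] = 0.225018
  V(1,0) = exp(-r*dt) * [p*3.826040 + (1-p)*1.358756] = 2.559306
  V(1,1) = exp(-r*dt) * [p*1.358756 + (1-p)*0.225018] = 0.778623
  V(0,0) = exp(-r*dt) * [p*2.559306 + (1-p)*0.778623] = 1.646064


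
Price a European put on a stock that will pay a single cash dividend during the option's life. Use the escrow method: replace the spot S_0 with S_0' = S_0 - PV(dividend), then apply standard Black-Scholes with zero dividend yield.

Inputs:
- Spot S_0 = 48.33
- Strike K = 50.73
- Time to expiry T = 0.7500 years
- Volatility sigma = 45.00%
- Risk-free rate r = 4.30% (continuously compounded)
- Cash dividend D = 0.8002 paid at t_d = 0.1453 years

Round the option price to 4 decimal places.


Answer: Price = 8.2850

Derivation:
PV(D) = D * exp(-r * t_d) = 0.8002 * 0.99377158 = 0.79521602
S_0' = S_0 - PV(D) = 48.3300 - 0.79521602 = 47.53478398
d1 = (ln(S_0'/K) + (r + sigma^2/2)*T) / (sigma*sqrt(T)) = 0.11067621
d2 = d1 - sigma*sqrt(T) = -0.27903522
exp(-rT) = 0.96826449
N(-d1) = 0.45593655; N(-d2) = 0.60989110
P = K * exp(-rT) * N(-d2) - S_0' * N(-d1) = 50.7300 * 0.96826449 * 0.60989110 - 47.53478398 * 0.45593655 = 8.2850


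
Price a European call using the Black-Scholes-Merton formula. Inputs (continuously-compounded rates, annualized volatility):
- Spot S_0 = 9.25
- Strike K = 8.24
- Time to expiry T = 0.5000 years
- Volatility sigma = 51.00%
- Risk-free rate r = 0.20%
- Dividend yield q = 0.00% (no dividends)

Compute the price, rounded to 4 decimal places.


Answer: Price = 1.8239

Derivation:
d1 = (ln(S/K) + (r - q + 0.5*sigma^2) * T) / (sigma * sqrt(T)) = 0.50370463
d2 = d1 - sigma * sqrt(T) = 0.14308017
exp(-rT) = 0.99900050; exp(-qT) = 1.00000000
C = S_0 * exp(-qT) * N(d1) - K * exp(-rT) * N(d2)
N(d1) = 0.69276552; N(d2) = 0.55688657
C = 9.2500 * 1.00000000 * 0.69276552 - 8.2400 * 0.99900050 * 0.55688657 = 1.8239


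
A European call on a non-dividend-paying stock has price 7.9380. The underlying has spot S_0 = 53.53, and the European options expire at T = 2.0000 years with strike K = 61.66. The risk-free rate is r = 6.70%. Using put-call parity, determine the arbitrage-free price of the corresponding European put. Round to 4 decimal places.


Answer: Put price = 8.3352

Derivation:
Put-call parity: C - P = S_0 * exp(-qT) - K * exp(-rT).
S_0 * exp(-qT) = 53.5300 * 1.00000000 = 53.53000000
K * exp(-rT) = 61.6600 * 0.87459006 = 53.92722338
P = C - S*exp(-qT) + K*exp(-rT)
P = 7.9380 - 53.53000000 + 53.92722338 = 8.3352


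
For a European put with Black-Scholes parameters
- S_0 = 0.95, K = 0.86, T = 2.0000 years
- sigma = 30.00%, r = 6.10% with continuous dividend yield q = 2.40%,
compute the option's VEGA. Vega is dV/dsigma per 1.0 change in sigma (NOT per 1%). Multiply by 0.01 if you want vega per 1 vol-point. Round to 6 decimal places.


d1 = 0.6211452130; d2 = 0.1968811443
phi(d1) = 0.3289500968; exp(-qT) = 0.9531337871; exp(-rT) = 0.8851483685
Vega = S * exp(-qT) * phi(d1) * sqrt(T) = 0.9500 * 0.9531337871 * 0.3289500968 * 1.4142135624 = 0.421233

Answer: Vega = 0.421233


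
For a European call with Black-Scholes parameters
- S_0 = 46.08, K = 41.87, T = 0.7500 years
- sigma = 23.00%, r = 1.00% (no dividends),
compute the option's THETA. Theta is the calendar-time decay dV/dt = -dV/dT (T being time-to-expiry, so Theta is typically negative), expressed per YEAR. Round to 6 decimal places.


Answer: Theta = -2.291736

Derivation:
d1 = 0.6182514509; d2 = 0.4190656080
phi(d1) = 0.3295405190; exp(-qT) = 1.0000000000; exp(-rT) = 0.9925280548
Theta = -S*exp(-qT)*phi(d1)*sigma/(2*sqrt(T)) - r*K*exp(-rT)*N(d2) + q*S*exp(-qT)*N(d1)
N(d1) = 0.7317952004; N(d2) = 0.6624159077; sqrt(T) = 0.8660254038
Term 1 = -46.0800 * 1.0000000000 * 0.3295405190 * 0.2300 / (2 * 0.8660254038) = -2.0164548414
Term 2 = -0.0100 * 41.8700 * 0.9925280548 * 0.6624159077 = -0.2752811701
Term 3 = 0 (no dividend yield, q = 0)
Theta = -2.0164548414 + (-0.2752811701) + (0.0000000000) = -2.291736


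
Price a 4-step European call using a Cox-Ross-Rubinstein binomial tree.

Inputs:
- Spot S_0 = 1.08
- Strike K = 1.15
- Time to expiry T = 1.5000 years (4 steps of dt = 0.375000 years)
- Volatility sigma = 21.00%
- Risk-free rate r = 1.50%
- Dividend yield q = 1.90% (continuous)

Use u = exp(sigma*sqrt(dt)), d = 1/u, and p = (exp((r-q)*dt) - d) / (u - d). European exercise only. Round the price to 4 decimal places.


Answer: Price = V(0,0) = 0.0805

Derivation:
dt = T/N = 0.375000
u = exp(sigma*sqrt(dt)) = 1.137233; d = 1/u = 0.879327
p = (exp((r-q)*dt) - d) / (u - d) = 0.462083
Discount per step: exp(-r*dt) = 0.994391
Stock lattice S(k, i) with i counting down-moves:
  k=0: S(0,0) = 1.0800
  k=1: S(1,0) = 1.2282; S(1,1) = 0.9497
  k=2: S(2,0) = 1.3968; S(2,1) = 1.0800; S(2,2) = 0.8351
  k=3: S(3,0) = 1.5884; S(3,1) = 1.2282; S(3,2) = 0.9497; S(3,3) = 0.7343
  k=4: S(4,0) = 1.8064; S(4,1) = 1.3968; S(4,2) = 1.0800; S(4,3) = 0.8351; S(4,4) = 0.6457
Terminal payoffs V(N, i) = max(S_T - K, 0):
  V(4,0) = 0.656432; V(4,1) = 0.246763; V(4,2) = 0.000000; V(4,3) = 0.000000; V(4,4) = 0.000000
Backward induction: V(k, i) = exp(-r*dt) * [p * V(k+1, i) + (1-p) * V(k+1, i+1)].
  V(3,0) = exp(-r*dt) * [p*0.656432 + (1-p)*0.246763] = 0.433618
  V(3,1) = exp(-r*dt) * [p*0.246763 + (1-p)*0.000000] = 0.113385
  V(3,2) = exp(-r*dt) * [p*0.000000 + (1-p)*0.000000] = 0.000000
  V(3,3) = exp(-r*dt) * [p*0.000000 + (1-p)*0.000000] = 0.000000
  V(2,0) = exp(-r*dt) * [p*0.433618 + (1-p)*0.113385] = 0.259894
  V(2,1) = exp(-r*dt) * [p*0.113385 + (1-p)*0.000000] = 0.052100
  V(2,2) = exp(-r*dt) * [p*0.000000 + (1-p)*0.000000] = 0.000000
  V(1,0) = exp(-r*dt) * [p*0.259894 + (1-p)*0.052100] = 0.147287
  V(1,1) = exp(-r*dt) * [p*0.052100 + (1-p)*0.000000] = 0.023939
  V(0,0) = exp(-r*dt) * [p*0.147287 + (1-p)*0.023939] = 0.080482


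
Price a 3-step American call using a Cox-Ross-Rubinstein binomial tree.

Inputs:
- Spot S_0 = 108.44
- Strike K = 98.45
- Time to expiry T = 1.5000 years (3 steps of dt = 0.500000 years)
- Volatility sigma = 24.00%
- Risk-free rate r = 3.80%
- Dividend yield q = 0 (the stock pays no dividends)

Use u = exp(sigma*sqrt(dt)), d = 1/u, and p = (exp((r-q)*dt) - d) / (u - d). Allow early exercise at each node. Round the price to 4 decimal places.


Answer: Price = V(0,0) = 21.4412

Derivation:
dt = T/N = 0.500000
u = exp(sigma*sqrt(dt)) = 1.184956; d = 1/u = 0.843913
p = (exp((r-q)*dt) - d) / (u - d) = 0.513919
Discount per step: exp(-r*dt) = 0.981179
Stock lattice S(k, i) with i counting down-moves:
  k=0: S(0,0) = 108.4400
  k=1: S(1,0) = 128.4966; S(1,1) = 91.5139
  k=2: S(2,0) = 152.2628; S(2,1) = 108.4400; S(2,2) = 77.2298
  k=3: S(3,0) = 180.4248; S(3,1) = 128.4966; S(3,2) = 91.5139; S(3,3) = 65.1753
Terminal payoffs V(N, i) = max(S_T - K, 0):
  V(3,0) = 81.974771; V(3,1) = 30.046627; V(3,2) = 0.000000; V(3,3) = 0.000000
Backward induction: V(k, i) = exp(-r*dt) * [p * V(k+1, i) + (1-p) * V(k+1, i+1)]; then take max(V_cont, immediate exercise) for American.
  V(2,0) = exp(-r*dt) * [p*81.974771 + (1-p)*30.046627] = 55.665738; exercise = 53.812846; V(2,0) = max -> 55.665738
  V(2,1) = exp(-r*dt) * [p*30.046627 + (1-p)*0.000000] = 15.150920; exercise = 9.990000; V(2,1) = max -> 15.150920
  V(2,2) = exp(-r*dt) * [p*0.000000 + (1-p)*0.000000] = 0.000000; exercise = 0.000000; V(2,2) = max -> 0.000000
  V(1,0) = exp(-r*dt) * [p*55.665738 + (1-p)*15.150920] = 35.295243; exercise = 30.046627; V(1,0) = max -> 35.295243
  V(1,1) = exp(-r*dt) * [p*15.150920 + (1-p)*0.000000] = 7.639805; exercise = 0.000000; V(1,1) = max -> 7.639805
  V(0,0) = exp(-r*dt) * [p*35.295243 + (1-p)*7.639805] = 21.441190; exercise = 9.990000; V(0,0) = max -> 21.441190


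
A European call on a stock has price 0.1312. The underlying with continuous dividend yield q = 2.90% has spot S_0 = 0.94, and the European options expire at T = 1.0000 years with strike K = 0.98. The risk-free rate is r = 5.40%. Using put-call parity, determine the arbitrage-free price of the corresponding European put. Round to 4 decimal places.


Put-call parity: C - P = S_0 * exp(-qT) - K * exp(-rT).
S_0 * exp(-qT) = 0.9400 * 0.97141646 = 0.91313148
K * exp(-rT) = 0.9800 * 0.94743211 = 0.92848346
P = C - S*exp(-qT) + K*exp(-rT)
P = 0.1312 - 0.91313148 + 0.92848346 = 0.1466

Answer: Put price = 0.1466


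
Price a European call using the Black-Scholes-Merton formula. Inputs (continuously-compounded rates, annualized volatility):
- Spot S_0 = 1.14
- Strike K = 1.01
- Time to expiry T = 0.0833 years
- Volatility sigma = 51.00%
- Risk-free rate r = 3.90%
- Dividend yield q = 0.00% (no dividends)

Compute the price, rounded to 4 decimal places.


Answer: Price = 0.1508

Derivation:
d1 = (ln(S/K) + (r - q + 0.5*sigma^2) * T) / (sigma * sqrt(T)) = 0.91823714
d2 = d1 - sigma * sqrt(T) = 0.77104226
exp(-rT) = 0.99675657; exp(-qT) = 1.00000000
C = S_0 * exp(-qT) * N(d1) - K * exp(-rT) * N(d2)
N(d1) = 0.82075263; N(d2) = 0.77965906
C = 1.1400 * 1.00000000 * 0.82075263 - 1.0100 * 0.99675657 * 0.77965906 = 0.1508


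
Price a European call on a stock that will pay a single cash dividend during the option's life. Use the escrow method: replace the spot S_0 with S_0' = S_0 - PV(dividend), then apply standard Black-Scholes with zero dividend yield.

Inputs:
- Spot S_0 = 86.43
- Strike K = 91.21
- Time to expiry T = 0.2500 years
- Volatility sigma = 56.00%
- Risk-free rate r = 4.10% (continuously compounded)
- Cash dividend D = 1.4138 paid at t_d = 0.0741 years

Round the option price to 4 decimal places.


Answer: Price = 7.3511

Derivation:
PV(D) = D * exp(-r * t_d) = 1.4138 * 0.99696651 = 1.40951125
S_0' = S_0 - PV(D) = 86.4300 - 1.40951125 = 85.02048875
d1 = (ln(S_0'/K) + (r + sigma^2/2)*T) / (sigma*sqrt(T)) = -0.07436525
d2 = d1 - sigma*sqrt(T) = -0.35436525
exp(-rT) = 0.98980235
N(d1) = 0.47035988; N(d2) = 0.36153259
C = S_0' * N(d1) - K * exp(-rT) * N(d2) = 85.02048875 * 0.47035988 - 91.2100 * 0.98980235 * 0.36153259 = 7.3511


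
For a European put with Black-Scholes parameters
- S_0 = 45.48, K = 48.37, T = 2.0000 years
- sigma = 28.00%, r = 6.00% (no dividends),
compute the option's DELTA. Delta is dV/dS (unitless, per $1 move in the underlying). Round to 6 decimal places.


d1 = 0.3454541947; d2 = -0.0505256028
phi(d1) = 0.3758339583; exp(-qT) = 1.0000000000; exp(-rT) = 0.8869204367
N(-d1) = 0.3648764702
Delta = -exp(-qT) * N(-d1) = -1.0000000000 * 0.3648764702 = -0.364876

Answer: Delta = -0.364876


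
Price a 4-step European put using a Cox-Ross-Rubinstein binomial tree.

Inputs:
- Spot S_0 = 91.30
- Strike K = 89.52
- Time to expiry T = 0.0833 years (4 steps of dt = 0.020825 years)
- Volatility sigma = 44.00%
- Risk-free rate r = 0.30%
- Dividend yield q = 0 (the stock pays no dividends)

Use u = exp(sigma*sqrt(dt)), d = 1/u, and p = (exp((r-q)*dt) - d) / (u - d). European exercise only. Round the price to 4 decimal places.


Answer: Price = V(0,0) = 3.7352

Derivation:
dt = T/N = 0.020825
u = exp(sigma*sqrt(dt)) = 1.065555; d = 1/u = 0.938478
p = (exp((r-q)*dt) - d) / (u - d) = 0.484623
Discount per step: exp(-r*dt) = 0.999938
Stock lattice S(k, i) with i counting down-moves:
  k=0: S(0,0) = 91.3000
  k=1: S(1,0) = 97.2852; S(1,1) = 85.6830
  k=2: S(2,0) = 103.6627; S(2,1) = 91.3000; S(2,2) = 80.4117
  k=3: S(3,0) = 110.4583; S(3,1) = 97.2852; S(3,2) = 85.6830; S(3,3) = 75.4646
  k=4: S(4,0) = 117.6994; S(4,1) = 103.6627; S(4,2) = 91.3000; S(4,3) = 80.4117; S(4,4) = 70.8218
Terminal payoffs V(N, i) = max(K - S_T, 0):
  V(4,0) = 0.000000; V(4,1) = 0.000000; V(4,2) = 0.000000; V(4,3) = 9.108345; V(4,4) = 18.698156
Backward induction: V(k, i) = exp(-r*dt) * [p * V(k+1, i) + (1-p) * V(k+1, i+1)].
  V(3,0) = exp(-r*dt) * [p*0.000000 + (1-p)*0.000000] = 0.000000
  V(3,1) = exp(-r*dt) * [p*0.000000 + (1-p)*0.000000] = 0.000000
  V(3,2) = exp(-r*dt) * [p*0.000000 + (1-p)*9.108345] = 4.693938
  V(3,3) = exp(-r*dt) * [p*9.108345 + (1-p)*18.698156] = 14.049835
  V(2,0) = exp(-r*dt) * [p*0.000000 + (1-p)*0.000000] = 0.000000
  V(2,1) = exp(-r*dt) * [p*0.000000 + (1-p)*4.693938] = 2.418996
  V(2,2) = exp(-r*dt) * [p*4.693938 + (1-p)*14.049835] = 9.515157
  V(1,0) = exp(-r*dt) * [p*0.000000 + (1-p)*2.418996] = 1.246617
  V(1,1) = exp(-r*dt) * [p*2.418996 + (1-p)*9.515157] = 6.075815
  V(0,0) = exp(-r*dt) * [p*1.246617 + (1-p)*6.075815] = 3.735241


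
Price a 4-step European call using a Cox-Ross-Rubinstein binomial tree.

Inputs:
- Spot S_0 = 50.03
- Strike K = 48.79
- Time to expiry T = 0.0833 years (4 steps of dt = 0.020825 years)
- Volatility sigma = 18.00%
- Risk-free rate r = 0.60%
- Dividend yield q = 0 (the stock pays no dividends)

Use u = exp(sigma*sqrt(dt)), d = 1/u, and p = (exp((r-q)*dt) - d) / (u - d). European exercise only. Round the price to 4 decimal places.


Answer: Price = V(0,0) = 1.8313

Derivation:
dt = T/N = 0.020825
u = exp(sigma*sqrt(dt)) = 1.026316; d = 1/u = 0.974359
p = (exp((r-q)*dt) - d) / (u - d) = 0.495911
Discount per step: exp(-r*dt) = 0.999875
Stock lattice S(k, i) with i counting down-moves:
  k=0: S(0,0) = 50.0300
  k=1: S(1,0) = 51.3466; S(1,1) = 48.7472
  k=2: S(2,0) = 52.6978; S(2,1) = 50.0300; S(2,2) = 47.4972
  k=3: S(3,0) = 54.0846; S(3,1) = 51.3466; S(3,2) = 48.7472; S(3,3) = 46.2794
  k=4: S(4,0) = 55.5079; S(4,1) = 52.6978; S(4,2) = 50.0300; S(4,3) = 47.4972; S(4,4) = 45.0927
Terminal payoffs V(N, i) = max(S_T - K, 0):
  V(4,0) = 6.717885; V(4,1) = 3.907813; V(4,2) = 1.240000; V(4,3) = 0.000000; V(4,4) = 0.000000
Backward induction: V(k, i) = exp(-r*dt) * [p * V(k+1, i) + (1-p) * V(k+1, i+1)].
  V(3,0) = exp(-r*dt) * [p*6.717885 + (1-p)*3.907813] = 5.300698
  V(3,1) = exp(-r*dt) * [p*3.907813 + (1-p)*1.240000] = 2.562679
  V(3,2) = exp(-r*dt) * [p*1.240000 + (1-p)*0.000000] = 0.614853
  V(3,3) = exp(-r*dt) * [p*0.000000 + (1-p)*0.000000] = 0.000000
  V(2,0) = exp(-r*dt) * [p*5.300698 + (1-p)*2.562679] = 3.920004
  V(2,1) = exp(-r*dt) * [p*2.562679 + (1-p)*0.614853] = 1.580605
  V(2,2) = exp(-r*dt) * [p*0.614853 + (1-p)*0.000000] = 0.304875
  V(1,0) = exp(-r*dt) * [p*3.920004 + (1-p)*1.580605] = 2.740397
  V(1,1) = exp(-r*dt) * [p*1.580605 + (1-p)*0.304875] = 0.937407
  V(0,0) = exp(-r*dt) * [p*2.740397 + (1-p)*0.937407] = 1.831302


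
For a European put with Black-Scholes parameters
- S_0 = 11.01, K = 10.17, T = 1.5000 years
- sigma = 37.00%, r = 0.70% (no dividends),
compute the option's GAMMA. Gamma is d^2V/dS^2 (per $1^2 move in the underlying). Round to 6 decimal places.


Answer: Gamma = 0.073059

Derivation:
d1 = 0.4248799742; d2 = -0.0282756282
phi(d1) = 0.3645104606; exp(-qT) = 1.0000000000; exp(-rT) = 0.9895549326
Gamma = exp(-qT) * phi(d1) / (S * sigma * sqrt(T)) = 1.0000000000 * 0.3645104606 / (11.0100 * 0.3700 * 1.2247448714) = 0.073059


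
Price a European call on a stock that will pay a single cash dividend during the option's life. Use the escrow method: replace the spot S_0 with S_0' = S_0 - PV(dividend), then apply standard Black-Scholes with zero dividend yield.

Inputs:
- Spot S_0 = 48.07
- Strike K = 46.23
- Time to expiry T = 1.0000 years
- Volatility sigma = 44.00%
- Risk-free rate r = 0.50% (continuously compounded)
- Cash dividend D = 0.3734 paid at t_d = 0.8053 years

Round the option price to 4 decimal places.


Answer: Price = 9.0343

Derivation:
PV(D) = D * exp(-r * t_d) = 0.3734 * 0.99598160 = 0.37189953
S_0' = S_0 - PV(D) = 48.0700 - 0.37189953 = 47.69810047
d1 = (ln(S_0'/K) + (r + sigma^2/2)*T) / (sigma*sqrt(T)) = 0.30241508
d2 = d1 - sigma*sqrt(T) = -0.13758492
exp(-rT) = 0.99501248
N(d1) = 0.61883217; N(d2) = 0.44528424
C = S_0' * N(d1) - K * exp(-rT) * N(d2) = 47.69810047 * 0.61883217 - 46.2300 * 0.99501248 * 0.44528424 = 9.0343


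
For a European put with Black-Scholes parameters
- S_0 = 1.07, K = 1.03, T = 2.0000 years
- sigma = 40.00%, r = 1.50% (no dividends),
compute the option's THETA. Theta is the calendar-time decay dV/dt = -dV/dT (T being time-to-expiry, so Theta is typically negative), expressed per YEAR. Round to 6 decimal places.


Answer: Theta = -0.047191

Derivation:
d1 = 0.4032273701; d2 = -0.1624580548
phi(d1) = 0.3677931140; exp(-qT) = 1.0000000000; exp(-rT) = 0.9704455335
Theta = -S*exp(-qT)*phi(d1)*sigma/(2*sqrt(T)) + r*K*exp(-rT)*N(-d2) - q*S*exp(-qT)*N(-d1)
N(-d1) = 0.3433904832; N(-d2) = 0.5645274216; sqrt(T) = 1.4142135624
Term 1 = -1.0700 * 1.0000000000 * 0.3677931140 * 0.4000 / (2 * 1.4142135624) = -0.0556547671
Term 2 = 0.0150 * 1.0300 * 0.9704455335 * 0.5645274216 = 0.0084641761
Term 3 = 0 (no dividend yield, q = 0)
Theta = -0.0556547671 + (0.0084641761) + (0.0000000000) = -0.047191


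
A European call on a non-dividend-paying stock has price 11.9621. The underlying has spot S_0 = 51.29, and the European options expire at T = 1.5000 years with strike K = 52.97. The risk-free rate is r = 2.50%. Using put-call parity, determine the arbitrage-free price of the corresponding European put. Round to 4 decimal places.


Put-call parity: C - P = S_0 * exp(-qT) - K * exp(-rT).
S_0 * exp(-qT) = 51.2900 * 1.00000000 = 51.29000000
K * exp(-rT) = 52.9700 * 0.96319442 = 51.02040831
P = C - S*exp(-qT) + K*exp(-rT)
P = 11.9621 - 51.29000000 + 51.02040831 = 11.6925

Answer: Put price = 11.6925


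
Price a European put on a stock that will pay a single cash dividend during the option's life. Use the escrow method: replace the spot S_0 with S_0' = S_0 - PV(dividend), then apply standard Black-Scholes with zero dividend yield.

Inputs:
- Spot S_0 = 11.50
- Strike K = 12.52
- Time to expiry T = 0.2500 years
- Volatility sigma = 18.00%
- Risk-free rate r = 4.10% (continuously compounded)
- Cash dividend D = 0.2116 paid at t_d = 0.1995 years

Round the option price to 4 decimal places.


PV(D) = D * exp(-r * t_d) = 0.2116 * 0.99185386 = 0.20987628
S_0' = S_0 - PV(D) = 11.5000 - 0.20987628 = 11.29012372
d1 = (ln(S_0'/K) + (r + sigma^2/2)*T) / (sigma*sqrt(T)) = -0.98998921
d2 = d1 - sigma*sqrt(T) = -1.07998921
exp(-rT) = 0.98980235
N(-d1) = 0.83891030; N(-d2) = 0.85992651
P = K * exp(-rT) * N(-d2) - S_0' * N(-d1) = 12.5200 * 0.98980235 * 0.85992651 - 11.29012372 * 0.83891030 = 1.1851

Answer: Price = 1.1851


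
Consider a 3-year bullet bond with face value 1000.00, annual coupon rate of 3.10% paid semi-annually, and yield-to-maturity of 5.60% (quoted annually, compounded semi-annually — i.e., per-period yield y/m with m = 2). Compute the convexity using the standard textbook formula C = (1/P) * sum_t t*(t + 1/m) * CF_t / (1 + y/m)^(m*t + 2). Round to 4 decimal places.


Answer: Convexity = 9.4213

Derivation:
Coupon per period c = face * coupon_rate / m = 15.500000
Periods per year m = 2; per-period yield y/m = 0.028000
Number of cashflows N = 6
Cashflows (t years, CF_t, discount factor 1/(1+y/m)^(m*t), PV):
  t = 0.5000: CF_t = 15.500000, DF = 0.972763, PV = 15.077821
  t = 1.0000: CF_t = 15.500000, DF = 0.946267, PV = 14.667141
  t = 1.5000: CF_t = 15.500000, DF = 0.920493, PV = 14.267647
  t = 2.0000: CF_t = 15.500000, DF = 0.895422, PV = 13.879034
  t = 2.5000: CF_t = 15.500000, DF = 0.871033, PV = 13.501006
  t = 3.0000: CF_t = 1015.500000, DF = 0.847308, PV = 860.441284
Price P = sum_t PV_t = 931.833933
Convexity numerator sum_t t*(t + 1/m) * CF_t / (1+y/m)^(m*t + 2):
  t = 0.5000: term = 7.133823
  t = 1.0000: term = 20.818551
  t = 1.5000: term = 40.503017
  t = 2.0000: term = 65.666371
  t = 2.5000: term = 95.816689
  t = 3.0000: term = 8549.177017
Convexity = (1/P) * sum = 8779.115468 / 931.833933 = 9.421331


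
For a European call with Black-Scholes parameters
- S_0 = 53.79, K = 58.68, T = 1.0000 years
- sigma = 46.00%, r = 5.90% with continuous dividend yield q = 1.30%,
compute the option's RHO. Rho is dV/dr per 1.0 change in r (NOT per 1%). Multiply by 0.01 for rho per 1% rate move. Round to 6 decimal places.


Answer: Rho = 20.733444

Derivation:
d1 = 0.1408448326; d2 = -0.3191551674
phi(d1) = 0.3950048773; exp(-qT) = 0.9870841350; exp(-rT) = 0.9427067692
N(d2) = 0.3748044259
Rho = K*T*exp(-rT)*N(d2) = 58.6800 * 1.0000 * 0.9427067692 * 0.3748044259 = 20.733444


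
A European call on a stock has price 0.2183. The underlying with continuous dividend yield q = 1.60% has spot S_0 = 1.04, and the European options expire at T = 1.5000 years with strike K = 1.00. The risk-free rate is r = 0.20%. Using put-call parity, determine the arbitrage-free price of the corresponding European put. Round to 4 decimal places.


Answer: Put price = 0.2000

Derivation:
Put-call parity: C - P = S_0 * exp(-qT) - K * exp(-rT).
S_0 * exp(-qT) = 1.0400 * 0.97628571 = 1.01533714
K * exp(-rT) = 1.0000 * 0.99700450 = 0.99700450
P = C - S*exp(-qT) + K*exp(-rT)
P = 0.2183 - 1.01533714 + 0.99700450 = 0.2000


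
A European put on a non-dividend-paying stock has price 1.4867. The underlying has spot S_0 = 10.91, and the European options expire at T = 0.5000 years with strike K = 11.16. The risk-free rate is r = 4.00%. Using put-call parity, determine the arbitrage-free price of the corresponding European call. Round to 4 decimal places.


Put-call parity: C - P = S_0 * exp(-qT) - K * exp(-rT).
S_0 * exp(-qT) = 10.9100 * 1.00000000 = 10.91000000
K * exp(-rT) = 11.1600 * 0.98019867 = 10.93901719
C = P + S*exp(-qT) - K*exp(-rT)
C = 1.4867 + 10.91000000 - 10.93901719 = 1.4577

Answer: Call price = 1.4577


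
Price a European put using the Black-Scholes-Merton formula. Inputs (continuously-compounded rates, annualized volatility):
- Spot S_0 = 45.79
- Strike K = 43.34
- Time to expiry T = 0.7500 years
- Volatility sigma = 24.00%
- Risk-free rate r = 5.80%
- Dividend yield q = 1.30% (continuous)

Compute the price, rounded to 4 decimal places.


d1 = (ln(S/K) + (r - q + 0.5*sigma^2) * T) / (sigma * sqrt(T)) = 0.53087228
d2 = d1 - sigma * sqrt(T) = 0.32302618
exp(-rT) = 0.95743255; exp(-qT) = 0.99029738
P = K * exp(-rT) * N(-d2) - S_0 * exp(-qT) * N(-d1)
N(-d1) = 0.29775365; N(-d2) = 0.37333771
P = 43.3400 * 0.95743255 * 0.37333771 - 45.7900 * 0.99029738 * 0.29775365 = 1.9898

Answer: Price = 1.9898


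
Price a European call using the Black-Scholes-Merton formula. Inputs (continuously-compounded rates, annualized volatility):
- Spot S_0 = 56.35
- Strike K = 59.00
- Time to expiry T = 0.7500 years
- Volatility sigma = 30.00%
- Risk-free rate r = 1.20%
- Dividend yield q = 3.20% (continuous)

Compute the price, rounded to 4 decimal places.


Answer: Price = 4.2956

Derivation:
d1 = (ln(S/K) + (r - q + 0.5*sigma^2) * T) / (sigma * sqrt(T)) = -0.10471288
d2 = d1 - sigma * sqrt(T) = -0.36452050
exp(-rT) = 0.99104038; exp(-qT) = 0.97628571
C = S_0 * exp(-qT) * N(d1) - K * exp(-rT) * N(d2)
N(d1) = 0.45830182; N(d2) = 0.35773469
C = 56.3500 * 0.97628571 * 0.45830182 - 59.0000 * 0.99104038 * 0.35773469 = 4.2956


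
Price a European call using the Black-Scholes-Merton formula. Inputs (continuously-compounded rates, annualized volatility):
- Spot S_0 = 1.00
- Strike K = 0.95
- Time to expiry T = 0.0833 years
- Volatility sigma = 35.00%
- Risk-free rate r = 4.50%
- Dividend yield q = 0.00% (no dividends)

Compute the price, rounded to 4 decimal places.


d1 = (ln(S/K) + (r - q + 0.5*sigma^2) * T) / (sigma * sqrt(T)) = 0.59538951
d2 = d1 - sigma * sqrt(T) = 0.49437343
exp(-rT) = 0.99625852; exp(-qT) = 1.00000000
C = S_0 * exp(-qT) * N(d1) - K * exp(-rT) * N(d2)
N(d1) = 0.72420843; N(d2) = 0.68947876
C = 1.0000 * 1.00000000 * 0.72420843 - 0.9500 * 0.99625852 * 0.68947876 = 0.0717

Answer: Price = 0.0717


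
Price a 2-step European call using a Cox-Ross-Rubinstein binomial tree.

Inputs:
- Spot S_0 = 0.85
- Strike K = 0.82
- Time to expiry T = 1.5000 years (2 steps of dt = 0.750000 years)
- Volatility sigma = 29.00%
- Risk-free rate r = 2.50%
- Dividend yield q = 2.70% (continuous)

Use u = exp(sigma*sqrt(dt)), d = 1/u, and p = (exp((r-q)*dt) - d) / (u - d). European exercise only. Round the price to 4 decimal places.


Answer: Price = V(0,0) = 0.1206

Derivation:
dt = T/N = 0.750000
u = exp(sigma*sqrt(dt)) = 1.285500; d = 1/u = 0.777908
p = (exp((r-q)*dt) - d) / (u - d) = 0.434588
Discount per step: exp(-r*dt) = 0.981425
Stock lattice S(k, i) with i counting down-moves:
  k=0: S(0,0) = 0.8500
  k=1: S(1,0) = 1.0927; S(1,1) = 0.6612
  k=2: S(2,0) = 1.4046; S(2,1) = 0.8500; S(2,2) = 0.5144
Terminal payoffs V(N, i) = max(S_T - K, 0):
  V(2,0) = 0.584633; V(2,1) = 0.030000; V(2,2) = 0.000000
Backward induction: V(k, i) = exp(-r*dt) * [p * V(k+1, i) + (1-p) * V(k+1, i+1)].
  V(1,0) = exp(-r*dt) * [p*0.584633 + (1-p)*0.030000] = 0.266002
  V(1,1) = exp(-r*dt) * [p*0.030000 + (1-p)*0.000000] = 0.012795
  V(0,0) = exp(-r*dt) * [p*0.266002 + (1-p)*0.012795] = 0.120554


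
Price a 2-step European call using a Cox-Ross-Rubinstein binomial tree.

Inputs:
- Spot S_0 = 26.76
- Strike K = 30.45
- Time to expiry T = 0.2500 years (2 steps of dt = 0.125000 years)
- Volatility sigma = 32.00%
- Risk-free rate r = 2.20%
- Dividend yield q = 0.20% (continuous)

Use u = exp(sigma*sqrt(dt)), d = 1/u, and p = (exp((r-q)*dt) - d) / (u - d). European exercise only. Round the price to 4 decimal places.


dt = T/N = 0.125000
u = exp(sigma*sqrt(dt)) = 1.119785; d = 1/u = 0.893028
p = (exp((r-q)*dt) - d) / (u - d) = 0.482785
Discount per step: exp(-r*dt) = 0.997254
Stock lattice S(k, i) with i counting down-moves:
  k=0: S(0,0) = 26.7600
  k=1: S(1,0) = 29.9655; S(1,1) = 23.8974
  k=2: S(2,0) = 33.5549; S(2,1) = 26.7600; S(2,2) = 21.3411
Terminal payoffs V(N, i) = max(S_T - K, 0):
  V(2,0) = 3.104883; V(2,1) = 0.000000; V(2,2) = 0.000000
Backward induction: V(k, i) = exp(-r*dt) * [p * V(k+1, i) + (1-p) * V(k+1, i+1)].
  V(1,0) = exp(-r*dt) * [p*3.104883 + (1-p)*0.000000] = 1.494873
  V(1,1) = exp(-r*dt) * [p*0.000000 + (1-p)*0.000000] = 0.000000
  V(0,0) = exp(-r*dt) * [p*1.494873 + (1-p)*0.000000] = 0.719720

Answer: Price = V(0,0) = 0.7197


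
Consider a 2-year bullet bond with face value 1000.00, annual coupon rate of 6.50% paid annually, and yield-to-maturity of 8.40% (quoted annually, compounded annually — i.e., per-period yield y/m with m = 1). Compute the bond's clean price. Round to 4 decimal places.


Coupon per period c = face * coupon_rate / m = 65.000000
Periods per year m = 1; per-period yield y/m = 0.084000
Number of cashflows N = 2
Cashflows (t years, CF_t, discount factor 1/(1+y/m)^(m*t), PV):
  t = 1.0000: CF_t = 65.000000, DF = 0.922509, PV = 59.963100
  t = 2.0000: CF_t = 1065.000000, DF = 0.851023, PV = 906.339783
Price P = sum_t PV_t = 966.302883

Answer: Price = 966.3029


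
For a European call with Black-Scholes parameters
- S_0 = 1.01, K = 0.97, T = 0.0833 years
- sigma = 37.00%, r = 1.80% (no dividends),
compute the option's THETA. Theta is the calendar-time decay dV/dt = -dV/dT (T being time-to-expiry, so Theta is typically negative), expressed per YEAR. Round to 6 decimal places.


Answer: Theta = -0.244870

Derivation:
d1 = 0.4458425018; d2 = 0.3390540661
phi(d1) = 0.3611989728; exp(-qT) = 1.0000000000; exp(-rT) = 0.9985017235
Theta = -S*exp(-qT)*phi(d1)*sigma/(2*sqrt(T)) - r*K*exp(-rT)*N(d2) + q*S*exp(-qT)*N(d1)
N(d1) = 0.6721444908; N(d2) = 0.6327154995; sqrt(T) = 0.2886173938
Term 1 = -1.0100 * 1.0000000000 * 0.3611989728 * 0.3700 / (2 * 0.2886173938) = -0.2338390877
Term 2 = -0.0180 * 0.9700 * 0.9985017235 * 0.6327154995 = -0.0110306608
Term 3 = 0 (no dividend yield, q = 0)
Theta = -0.2338390877 + (-0.0110306608) + (0.0000000000) = -0.244870


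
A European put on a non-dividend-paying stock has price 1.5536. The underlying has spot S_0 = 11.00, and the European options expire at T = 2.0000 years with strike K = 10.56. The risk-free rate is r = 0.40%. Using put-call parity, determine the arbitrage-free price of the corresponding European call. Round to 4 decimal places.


Answer: Call price = 2.0777

Derivation:
Put-call parity: C - P = S_0 * exp(-qT) - K * exp(-rT).
S_0 * exp(-qT) = 11.0000 * 1.00000000 = 11.00000000
K * exp(-rT) = 10.5600 * 0.99203191 = 10.47585702
C = P + S*exp(-qT) - K*exp(-rT)
C = 1.5536 + 11.00000000 - 10.47585702 = 2.0777
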